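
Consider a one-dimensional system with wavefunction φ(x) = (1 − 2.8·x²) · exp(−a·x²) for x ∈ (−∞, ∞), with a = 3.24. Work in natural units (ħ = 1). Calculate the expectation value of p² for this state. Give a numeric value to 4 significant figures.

8.050

p² φ = −ħ² d²φ/dx²; ⟨p²⟩ = −ħ² ∫ φ*·φ'' dx / ∫|φ|² dx.
Expand each integrand as polynomial × e^(−2ax²) and use ∫x^(2j)·e^(−2ax²) dx = (2j−1)!!/(4a)^j · √(π/(2a)), odd powers → 0; here √(π/(2a)) = 0.69629. Differentiate with the product rule, d/dx e^(−ax²) = −2ax·e^(−ax²).
State is unnormalized: ∫|φ|² dx = 0.49292, and ∫φ*·(−ħ² φ'') dx = 3.9679, so ⟨p²⟩ = 3.9679 / 0.49292.
⟨p²⟩ = 8.0497.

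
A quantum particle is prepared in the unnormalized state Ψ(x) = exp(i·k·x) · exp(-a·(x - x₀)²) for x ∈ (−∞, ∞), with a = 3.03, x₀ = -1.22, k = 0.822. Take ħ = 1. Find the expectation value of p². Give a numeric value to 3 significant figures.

p² Ψ = −ħ² d²Ψ/dx²; ⟨p²⟩ = −ħ² ∫ Ψ*·Ψ'' dx / ∫|Ψ|² dx.
Gaussian moments (u = x − x₀): ∫u^(2j)·e^(−2au²) du = (2j−1)!!/(4a)^j · √(π/(2a)), odd powers integrate to 0; here √(π/(2a)) = 0.72001. Derivatives: Ψ′ = (ik − 2au)·Ψ, Ψ″ = ((ik − 2au)² − 2a)·Ψ; the odd-in-u pieces drop out.
State is unnormalized: ∫|Ψ|² dx = 0.72001, and ∫Ψ*·(−ħ² Ψ'') dx = 2.6681, so ⟨p²⟩ = 2.6681 / 0.72001.
⟨p²⟩ = 3.7057.

3.71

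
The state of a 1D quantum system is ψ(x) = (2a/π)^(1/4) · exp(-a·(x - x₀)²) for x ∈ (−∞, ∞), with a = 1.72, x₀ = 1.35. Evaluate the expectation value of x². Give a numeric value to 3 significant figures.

1.97

⟨x²⟩ = ∫ x²·|ψ|² dx (integrals over the domain).
Gaussian moments (u = x − x₀): ∫u^(2j)·e^(−2au²) du = (2j−1)!!/(4a)^j · √(π/(2a)), odd powers integrate to 0; here √(π/(2a)) = 0.95564.
⟨x²⟩ = 1.9678.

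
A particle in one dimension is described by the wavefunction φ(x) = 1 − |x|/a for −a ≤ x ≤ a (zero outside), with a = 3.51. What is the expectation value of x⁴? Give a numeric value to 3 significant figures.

⟨x⁴⟩ = ∫ x⁴·|φ|² dx / ∫|φ|² dx (integrals over the domain).
φ is even, so ∫ over [−a, a] = 2∫₀ᵃ with φ = 1 − x/a there: ∫₀ᵃ (1 − x/a)² dx = a/3, ∫₀ᵃ x²(1 − x/a)² dx = a³/30, ∫₀ᵃ x⁴(1 − x/a)² dx = a⁵/105.
State is unnormalized: ∫|φ|² dx = 2.3400, and ∫φ*·x⁴·φ dx = 10.148, so ⟨x⁴⟩ = 10.148 / 2.3400.
⟨x⁴⟩ = 4.3367.

4.34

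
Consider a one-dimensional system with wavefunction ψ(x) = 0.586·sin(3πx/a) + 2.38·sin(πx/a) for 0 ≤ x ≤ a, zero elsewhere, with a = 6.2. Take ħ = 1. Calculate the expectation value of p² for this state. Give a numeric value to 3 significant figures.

p² ψ = −ħ² d²ψ/dx²; ⟨p²⟩ = −ħ² ∫ ψ*·ψ'' dx / ∫|ψ|² dx.
d²/dx² sin(jπx/a) = −(jπ/a)²·sin(jπx/a); on 0 ≤ x ≤ a, ∫sin²(jπx/a) dx = a/2 and ∫sin(jπx/a)·sin(lπx/a) dx = 0 for j ≠ l, so only diagonal terms survive in ∫|ψ|² and ∫ψ·ψ″; ∫ψ·ψ′ dx = [ψ²/2] between the walls = 0.
State is unnormalized: ∫|ψ|² dx = 18.624, and ∫ψ*·(−ħ² ψ'') dx = 6.9684, so ⟨p²⟩ = 6.9684 / 18.624.
⟨p²⟩ = 0.37416.

0.374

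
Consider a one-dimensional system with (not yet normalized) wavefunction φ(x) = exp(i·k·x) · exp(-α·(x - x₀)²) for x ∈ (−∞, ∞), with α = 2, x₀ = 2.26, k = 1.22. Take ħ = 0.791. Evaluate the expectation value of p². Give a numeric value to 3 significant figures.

p² φ = −ħ² d²φ/dx²; ⟨p²⟩ = −ħ² ∫ φ*·φ'' dx / ∫|φ|² dx.
Gaussian moments (u = x − x₀): ∫u^(2j)·e^(−2αu²) du = (2j−1)!!/(4α)^j · √(π/(2α)), odd powers integrate to 0; here √(π/(2α)) = 0.88623. Derivatives: φ′ = (ik − 2αu)·φ, φ″ = ((ik − 2αu)² − 2α)·φ; the odd-in-u pieces drop out.
State is unnormalized: ∫|φ|² dx = 0.88623, and ∫φ*·(−ħ² φ'') dx = 1.9343, so ⟨p²⟩ = 1.9343 / 0.88623.
⟨p²⟩ = 2.1826.

2.18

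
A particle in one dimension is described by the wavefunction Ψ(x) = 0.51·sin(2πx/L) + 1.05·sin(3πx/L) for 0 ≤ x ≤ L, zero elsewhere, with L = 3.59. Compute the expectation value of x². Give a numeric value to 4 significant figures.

2.236

⟨x²⟩ = ∫ x²·|Ψ|² dx / ∫|Ψ|² dx (integrals over the domain).
On 0 ≤ x ≤ L (j ≠ l): ∫sin²(jπx/L) dx = L/2, ∫sin(jπx/L)·sin(lπx/L) dx = 0; diagonal moments ∫x·sin²(jπx/L) dx = L²/4, ∫x²·sin²(jπx/L) dx = L³·(1/6 − 1/(4j²π²)); cross terms ∫x·sin(jπx/L)·sin(lπx/L) dx = 0 for j + l even and −4jlL²/(π²(j² − l²)²) for j + l odd, ∫x²·sin(jπx/L)·sin(lπx/L) dx = (−1)^(j+l)·4jlL³/(π²(j² − l²)²); higher powers the same way via product-to-sum and parts.
State is unnormalized: ∫|Ψ|² dx = 2.4459, and ∫Ψ*·x²·Ψ dx = 5.4678, so ⟨x²⟩ = 5.4678 / 2.4459.
⟨x²⟩ = 2.2355.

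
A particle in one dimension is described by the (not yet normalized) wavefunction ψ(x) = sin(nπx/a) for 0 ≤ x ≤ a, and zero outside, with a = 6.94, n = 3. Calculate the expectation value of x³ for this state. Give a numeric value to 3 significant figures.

⟨x³⟩ = ∫ x³·|ψ|² dx / ∫|ψ|² dx (integrals over the domain).
With sin²θ = (1 − cos2θ)/2 on 0 ≤ x ≤ a: ∫sin²(nπx/a) dx = a/2, ∫x·sin²(nπx/a) dx = a²/4, ∫x²·sin²(nπx/a) dx = a³·(1/6 − 1/(4n²π²)); higher powers xᵏ the same way, integrating xᵏ·cos(2nπx/a) by parts.
State is unnormalized: ∫|ψ|² dx = 3.4700, and ∫ψ*·x³·ψ dx = 280.17, so ⟨x³⟩ = 280.17 / 3.4700.
⟨x³⟩ = 80.742.

80.7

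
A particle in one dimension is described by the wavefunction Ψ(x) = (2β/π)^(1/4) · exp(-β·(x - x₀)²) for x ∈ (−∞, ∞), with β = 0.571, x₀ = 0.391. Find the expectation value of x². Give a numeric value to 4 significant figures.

⟨x²⟩ = ∫ x²·|Ψ|² dx (integrals over the domain).
Gaussian moments (u = x − x₀): ∫u^(2j)·e^(−2βu²) du = (2j−1)!!/(4β)^j · √(π/(2β)), odd powers integrate to 0; here √(π/(2β)) = 1.6586.
⟨x²⟩ = 0.59071.

0.5907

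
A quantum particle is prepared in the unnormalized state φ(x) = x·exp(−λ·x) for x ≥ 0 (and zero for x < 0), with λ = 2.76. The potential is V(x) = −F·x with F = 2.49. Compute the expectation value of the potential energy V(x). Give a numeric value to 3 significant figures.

⟨V⟩ = ∫ V(x)·|φ|² dx / ∫|φ|² dx.
Every integrand reduces to terms xʲ·e^(−2λx) on [0, ∞); use ∫₀^∞ xʲ·e^(−2λx) dx = j!/(2λ)^(j+1).
State is unnormalized: ∫|φ|² dx = 0.011891, and ∫φ*·V(x)·φ dx = -0.016091, so ⟨V⟩ = -0.016091 / 0.011891.
⟨V⟩ = -1.3533.

-1.35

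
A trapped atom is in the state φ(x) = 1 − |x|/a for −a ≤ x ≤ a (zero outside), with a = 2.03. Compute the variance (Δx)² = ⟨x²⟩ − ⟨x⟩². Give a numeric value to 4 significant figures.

0.4121

Compute ⟨x⟩ and ⟨x²⟩ separately, then (Δx)² = ⟨x²⟩ − ⟨x⟩².
φ is even, so ∫ over [−a, a] = 2∫₀ᵃ with φ = 1 − x/a there: ∫₀ᵃ (1 − x/a)² dx = a/3, ∫₀ᵃ x²(1 − x/a)² dx = a³/30, ∫₀ᵃ x⁴(1 − x/a)² dx = a⁵/105.
Normalization: ∫|φ|² dx = 1.3533.
⟨x⟩ = 0.0000 and ⟨x²⟩ = 0.41209.
(Δx)² = 0.41209 − (0.0000)² = 0.41209.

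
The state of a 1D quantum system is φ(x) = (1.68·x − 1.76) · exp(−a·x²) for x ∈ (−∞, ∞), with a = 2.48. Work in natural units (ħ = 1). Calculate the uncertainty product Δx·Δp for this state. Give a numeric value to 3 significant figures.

Δx = √(⟨x²⟩−⟨x⟩²), Δp = √(⟨p²⟩−⟨p⟩²).
Expand each integrand as polynomial × e^(−2ax²) and use ∫x^(2j)·e^(−2ax²) dx = (2j−1)!!/(4a)^j · √(π/(2a)), odd powers → 0; here √(π/(2a)) = 0.79586. Differentiate with the product rule, d/dx e^(−ax²) = −2ax·e^(−ax²).
Normalization: ∫|φ|² dx = 2.6917.
⟨x⟩ = -0.17626, ⟨x²⟩ = 0.11777 ⇒ Δx = 0.29445.
⟨p⟩ = 0.0000, ⟨p²⟩ = 2.8973 ⇒ Δp = 1.7021.
Δx·Δp = 0.50119.

0.501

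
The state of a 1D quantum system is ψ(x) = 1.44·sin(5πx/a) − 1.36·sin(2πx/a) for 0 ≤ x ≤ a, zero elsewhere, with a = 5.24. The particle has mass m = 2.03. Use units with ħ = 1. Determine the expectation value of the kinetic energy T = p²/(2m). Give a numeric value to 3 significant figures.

T = −(ħ²/2m) d²/dx², so ⟨T⟩ = −(ħ²/2m) ∫ ψ*·ψ'' dx / ∫|ψ|² dx; with m = 2.03.
d²/dx² sin(jπx/a) = −(jπ/a)²·sin(jπx/a); on 0 ≤ x ≤ a, ∫sin²(jπx/a) dx = a/2 and ∫sin(jπx/a)·sin(lπx/a) dx = 0 for j ≠ l, so only diagonal terms survive in ∫|ψ|² and ∫ψ·ψ″; ∫ψ·ψ′ dx = [ψ²/2] between the walls = 0.
State is unnormalized: ∫|ψ|² dx = 10.279, and ∫ψ*·(−ħ²/2m · ψ'') dx = 13.741, so ⟨T⟩ = 13.741 / 10.279.
⟨T⟩ = 1.3368.

1.34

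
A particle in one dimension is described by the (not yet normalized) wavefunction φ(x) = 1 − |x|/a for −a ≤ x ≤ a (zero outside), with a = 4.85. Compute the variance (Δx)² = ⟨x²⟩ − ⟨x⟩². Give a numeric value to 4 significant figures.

2.352

Compute ⟨x⟩ and ⟨x²⟩ separately, then (Δx)² = ⟨x²⟩ − ⟨x⟩².
φ is even, so ∫ over [−a, a] = 2∫₀ᵃ with φ = 1 − x/a there: ∫₀ᵃ (1 − x/a)² dx = a/3, ∫₀ᵃ x²(1 − x/a)² dx = a³/30, ∫₀ᵃ x⁴(1 − x/a)² dx = a⁵/105.
Normalization: ∫|φ|² dx = 3.2333.
⟨x⟩ = 0.0000 and ⟨x²⟩ = 2.3523.
(Δx)² = 2.3523 − (0.0000)² = 2.3523.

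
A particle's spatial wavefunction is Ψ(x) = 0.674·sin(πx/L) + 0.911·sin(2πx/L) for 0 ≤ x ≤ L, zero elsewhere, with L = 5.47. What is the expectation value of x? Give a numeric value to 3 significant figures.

⟨x⟩ = ∫ x·|Ψ|² dx / ∫|Ψ|² dx (integrals over the domain).
On 0 ≤ x ≤ L (j ≠ l): ∫sin²(jπx/L) dx = L/2, ∫sin(jπx/L)·sin(lπx/L) dx = 0; diagonal moments ∫x·sin²(jπx/L) dx = L²/4, ∫x²·sin²(jπx/L) dx = L³·(1/6 − 1/(4j²π²)); cross terms ∫x·sin(jπx/L)·sin(lπx/L) dx = 0 for j + l even and −4jlL²/(π²(j² − l²)²) for j + l odd, ∫x²·sin(jπx/L)·sin(lπx/L) dx = (−1)^(j+l)·4jlL³/(π²(j² − l²)²); higher powers the same way via product-to-sum and parts.
State is unnormalized: ∫|Ψ|² dx = 3.5123, and ∫Ψ*·x·Ψ dx = 6.2968, so ⟨x⟩ = 6.2968 / 3.5123.
⟨x⟩ = 1.7928.

1.79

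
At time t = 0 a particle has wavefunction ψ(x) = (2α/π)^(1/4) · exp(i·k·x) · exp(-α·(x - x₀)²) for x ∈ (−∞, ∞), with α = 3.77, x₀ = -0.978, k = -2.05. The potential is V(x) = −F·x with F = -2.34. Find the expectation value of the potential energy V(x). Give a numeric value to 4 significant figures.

⟨V⟩ = ∫ V(x)·|ψ|² dx.
Gaussian moments (u = x − x₀): ∫u^(2j)·e^(−2αu²) du = (2j−1)!!/(4α)^j · √(π/(2α)), odd powers integrate to 0; here √(π/(2α)) = 0.64549.
⟨V⟩ = -2.2885.

-2.289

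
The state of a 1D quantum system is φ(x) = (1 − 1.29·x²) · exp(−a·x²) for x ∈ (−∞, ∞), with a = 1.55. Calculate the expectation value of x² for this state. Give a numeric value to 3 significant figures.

0.0906

⟨x²⟩ = ∫ x²·|φ|² dx / ∫|φ|² dx (integrals over the domain).
Expand each integrand as polynomial × e^(−2ax²) and use ∫x^(2j)·e^(−2ax²) dx = (2j−1)!!/(4a)^j · √(π/(2a)), odd powers → 0; here √(π/(2a)) = 1.0067.
State is unnormalized: ∫|φ|² dx = 0.71852, and ∫φ*·x²·φ dx = 0.065106, so ⟨x²⟩ = 0.065106 / 0.71852.
⟨x²⟩ = 0.090612.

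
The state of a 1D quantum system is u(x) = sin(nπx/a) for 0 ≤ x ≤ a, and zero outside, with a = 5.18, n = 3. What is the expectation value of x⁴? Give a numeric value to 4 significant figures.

136.0

⟨x⁴⟩ = ∫ x⁴·|u|² dx / ∫|u|² dx (integrals over the domain).
With sin²θ = (1 − cos2θ)/2 on 0 ≤ x ≤ a: ∫sin²(nπx/a) dx = a/2, ∫x·sin²(nπx/a) dx = a²/4, ∫x²·sin²(nπx/a) dx = a³·(1/6 − 1/(4n²π²)); higher powers xᵏ the same way, integrating xᵏ·cos(2nπx/a) by parts.
State is unnormalized: ∫|u|² dx = 2.5900, and ∫u*·x⁴·u dx = 352.31, so ⟨x⁴⟩ = 352.31 / 2.5900.
⟨x⁴⟩ = 136.03.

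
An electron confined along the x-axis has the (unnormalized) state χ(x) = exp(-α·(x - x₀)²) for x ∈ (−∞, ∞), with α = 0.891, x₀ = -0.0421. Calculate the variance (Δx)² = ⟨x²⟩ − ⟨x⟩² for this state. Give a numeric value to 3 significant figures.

0.281

Compute ⟨x⟩ and ⟨x²⟩ separately, then (Δx)² = ⟨x²⟩ − ⟨x⟩².
Gaussian moments (u = x − x₀): ∫u^(2j)·e^(−2αu²) du = (2j−1)!!/(4α)^j · √(π/(2α)), odd powers integrate to 0; here √(π/(2α)) = 1.3278.
Normalization: ∫|χ|² dx = 1.3278.
⟨x⟩ = -0.042100 and ⟨x²⟩ = 0.28236.
(Δx)² = 0.28236 − (-0.042100)² = 0.28058.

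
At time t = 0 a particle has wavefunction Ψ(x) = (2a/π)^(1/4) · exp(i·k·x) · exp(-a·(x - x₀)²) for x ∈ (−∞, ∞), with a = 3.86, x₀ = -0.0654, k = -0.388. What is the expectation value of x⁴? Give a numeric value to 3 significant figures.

0.0143

⟨x⁴⟩ = ∫ x⁴·|Ψ|² dx (integrals over the domain).
Gaussian moments (u = x − x₀): ∫u^(2j)·e^(−2au²) du = (2j−1)!!/(4a)^j · √(π/(2a)), odd powers integrate to 0; here √(π/(2a)) = 0.63792.
⟨x⁴⟩ = 0.014265.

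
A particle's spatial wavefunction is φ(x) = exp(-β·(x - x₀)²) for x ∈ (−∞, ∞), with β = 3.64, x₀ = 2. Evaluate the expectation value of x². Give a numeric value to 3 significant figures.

⟨x²⟩ = ∫ x²·|φ|² dx / ∫|φ|² dx (integrals over the domain).
Gaussian moments (u = x − x₀): ∫u^(2j)·e^(−2βu²) du = (2j−1)!!/(4β)^j · √(π/(2β)), odd powers integrate to 0; here √(π/(2β)) = 0.65692.
State is unnormalized: ∫|φ|² dx = 0.65692, and ∫φ*·x²·φ dx = 2.6728, so ⟨x²⟩ = 2.6728 / 0.65692.
⟨x²⟩ = 4.0687.

4.07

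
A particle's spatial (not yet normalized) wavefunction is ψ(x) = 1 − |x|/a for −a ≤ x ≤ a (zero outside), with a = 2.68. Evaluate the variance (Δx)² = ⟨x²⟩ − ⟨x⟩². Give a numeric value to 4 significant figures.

0.7182

Compute ⟨x⟩ and ⟨x²⟩ separately, then (Δx)² = ⟨x²⟩ − ⟨x⟩².
ψ is even, so ∫ over [−a, a] = 2∫₀ᵃ with ψ = 1 − x/a there: ∫₀ᵃ (1 − x/a)² dx = a/3, ∫₀ᵃ x²(1 − x/a)² dx = a³/30, ∫₀ᵃ x⁴(1 − x/a)² dx = a⁵/105.
Normalization: ∫|ψ|² dx = 1.7867.
⟨x⟩ = 0.0000 and ⟨x²⟩ = 0.71824.
(Δx)² = 0.71824 − (0.0000)² = 0.71824.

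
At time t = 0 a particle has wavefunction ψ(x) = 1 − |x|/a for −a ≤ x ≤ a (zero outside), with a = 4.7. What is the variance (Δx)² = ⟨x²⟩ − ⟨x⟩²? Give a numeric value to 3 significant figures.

Compute ⟨x⟩ and ⟨x²⟩ separately, then (Δx)² = ⟨x²⟩ − ⟨x⟩².
ψ is even, so ∫ over [−a, a] = 2∫₀ᵃ with ψ = 1 − x/a there: ∫₀ᵃ (1 − x/a)² dx = a/3, ∫₀ᵃ x²(1 − x/a)² dx = a³/30, ∫₀ᵃ x⁴(1 − x/a)² dx = a⁵/105.
Normalization: ∫|ψ|² dx = 3.1333.
⟨x⟩ = 0.0000 and ⟨x²⟩ = 2.2090.
(Δx)² = 2.2090 − (0.0000)² = 2.2090.

2.21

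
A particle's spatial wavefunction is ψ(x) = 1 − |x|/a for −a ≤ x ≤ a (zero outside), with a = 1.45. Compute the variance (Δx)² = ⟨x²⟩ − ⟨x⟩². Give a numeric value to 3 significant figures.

0.210

Compute ⟨x⟩ and ⟨x²⟩ separately, then (Δx)² = ⟨x²⟩ − ⟨x⟩².
ψ is even, so ∫ over [−a, a] = 2∫₀ᵃ with ψ = 1 − x/a there: ∫₀ᵃ (1 − x/a)² dx = a/3, ∫₀ᵃ x²(1 − x/a)² dx = a³/30, ∫₀ᵃ x⁴(1 − x/a)² dx = a⁵/105.
Normalization: ∫|ψ|² dx = 0.96667.
⟨x⟩ = 0.0000 and ⟨x²⟩ = 0.21025.
(Δx)² = 0.21025 − (0.0000)² = 0.21025.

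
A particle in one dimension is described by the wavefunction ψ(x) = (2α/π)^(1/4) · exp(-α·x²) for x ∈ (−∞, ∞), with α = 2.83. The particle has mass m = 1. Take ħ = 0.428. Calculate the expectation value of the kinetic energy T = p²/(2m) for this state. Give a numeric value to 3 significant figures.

T = −(ħ²/2m) d²/dx², so ⟨T⟩ = −(ħ²/2m) ∫ ψ*·ψ'' dx; with m = 1.
Gaussian moments: ∫x^(2j)·e^(−2αx²) dx = (2j−1)!!/(4α)^j · √(π/(2α)), odd powers integrate to 0; here √(π/(2α)) = 0.74502. Derivatives: d/dx e^(−αx²) = −2αx·e^(−αx²), d²/dx² e^(−αx²) = (4α²x² − 2α)·e^(−αx²).
⟨T⟩ = 0.25921.

0.259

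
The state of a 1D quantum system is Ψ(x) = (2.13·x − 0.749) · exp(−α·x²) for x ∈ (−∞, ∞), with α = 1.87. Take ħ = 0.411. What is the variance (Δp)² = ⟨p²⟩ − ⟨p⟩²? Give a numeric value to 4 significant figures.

Compute ⟨p⟩ and ⟨p²⟩ separately; (Δp)² = ⟨p²⟩ − ⟨p⟩².
Expand each integrand as polynomial × e^(−2αx²) and use ∫x^(2j)·e^(−2αx²) dx = (2j−1)!!/(4α)^j · √(π/(2α)), odd powers → 0; here √(π/(2α)) = 0.91651. Differentiate with the product rule, d/dx e^(−αx²) = −2αx·e^(−αx²).
Normalization: ∫|Ψ|² dx = 1.0701.
⟨p⟩ = 0.0000 and ⟨p²⟩ = 0.64408.
(Δp)² = 0.64408 − (0.0000)² = 0.64408.

0.6441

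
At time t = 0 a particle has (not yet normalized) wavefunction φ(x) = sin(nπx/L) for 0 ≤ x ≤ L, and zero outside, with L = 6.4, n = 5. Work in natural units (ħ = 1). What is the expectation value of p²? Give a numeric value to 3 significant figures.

6.02

p² φ = −ħ² d²φ/dx²; ⟨p²⟩ = −ħ² ∫ φ*·φ'' dx / ∫|φ|² dx.
d/dx sin(nπx/L) = (nπ/L)·cos(nπx/L) and d²/dx² sin(nπx/L) = −(nπ/L)²·sin(nπx/L); on 0 ≤ x ≤ L, ∫sin²(nπx/L) dx = L/2 and ∫sin(nπx/L)·cos(nπx/L) dx = 0.
State is unnormalized: ∫|φ|² dx = 3.2000, and ∫φ*·(−ħ² φ'') dx = 19.277, so ⟨p²⟩ = 19.277 / 3.2000.
⟨p²⟩ = 6.0239.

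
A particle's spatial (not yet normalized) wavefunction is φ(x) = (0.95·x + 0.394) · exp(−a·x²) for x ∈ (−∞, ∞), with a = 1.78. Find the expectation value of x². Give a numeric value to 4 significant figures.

⟨x²⟩ = ∫ x²·|φ|² dx / ∫|φ|² dx (integrals over the domain).
Expand each integrand as polynomial × e^(−2ax²) and use ∫x^(2j)·e^(−2ax²) dx = (2j−1)!!/(4a)^j · √(π/(2a)), odd powers → 0; here √(π/(2a)) = 0.93940.
State is unnormalized: ∫|φ|² dx = 0.26490, and ∫φ*·x²·φ dx = 0.070653, so ⟨x²⟩ = 0.070653 / 0.26490.
⟨x²⟩ = 0.26671.

0.2667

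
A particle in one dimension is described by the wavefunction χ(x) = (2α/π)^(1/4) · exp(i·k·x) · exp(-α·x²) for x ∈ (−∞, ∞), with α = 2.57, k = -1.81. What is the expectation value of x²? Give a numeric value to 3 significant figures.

0.0973

⟨x²⟩ = ∫ x²·|χ|² dx (integrals over the domain).
Gaussian moments: ∫x^(2j)·e^(−2αx²) dx = (2j−1)!!/(4α)^j · √(π/(2α)), odd powers integrate to 0; here √(π/(2α)) = 0.78180.
⟨x²⟩ = 0.097276.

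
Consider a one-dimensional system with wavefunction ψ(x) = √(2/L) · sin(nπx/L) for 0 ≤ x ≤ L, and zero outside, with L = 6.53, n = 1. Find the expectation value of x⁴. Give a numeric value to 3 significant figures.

207.

⟨x⁴⟩ = ∫ x⁴·|ψ|² dx (integrals over the domain).
With sin²θ = (1 − cos2θ)/2 on 0 ≤ x ≤ L: ∫sin²(nπx/L) dx = L/2, ∫x·sin²(nπx/L) dx = L²/4, ∫x²·sin²(nπx/L) dx = L³·(1/6 − 1/(4n²π²)); higher powers xᵏ the same way, integrating xᵏ·cos(2nπx/L) by parts.
⟨x⁴⟩ = 207.42.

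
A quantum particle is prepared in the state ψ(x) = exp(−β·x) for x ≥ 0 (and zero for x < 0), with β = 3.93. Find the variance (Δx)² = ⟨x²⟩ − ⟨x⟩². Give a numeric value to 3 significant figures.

0.0162

Compute ⟨x⟩ and ⟨x²⟩ separately, then (Δx)² = ⟨x²⟩ − ⟨x⟩².
Every integrand reduces to terms xʲ·e^(−2βx) on [0, ∞); use ∫₀^∞ xʲ·e^(−2βx) dx = j!/(2β)^(j+1).
Normalization: ∫|ψ|² dx = 0.12723.
⟨x⟩ = 0.12723 and ⟨x²⟩ = 0.032373.
(Δx)² = 0.032373 − (0.12723)² = 0.016187.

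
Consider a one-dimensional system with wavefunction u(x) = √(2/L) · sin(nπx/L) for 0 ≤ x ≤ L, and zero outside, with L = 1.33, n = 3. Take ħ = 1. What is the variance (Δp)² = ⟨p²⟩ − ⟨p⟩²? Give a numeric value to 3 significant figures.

Compute ⟨p⟩ and ⟨p²⟩ separately; (Δp)² = ⟨p²⟩ − ⟨p⟩².
d/dx sin(nπx/L) = (nπ/L)·cos(nπx/L) and d²/dx² sin(nπx/L) = −(nπ/L)²·sin(nπx/L); on 0 ≤ x ≤ L, ∫sin²(nπx/L) dx = L/2 and ∫sin(nπx/L)·cos(nπx/L) dx = 0.
⟨p⟩ = 0.0000 and ⟨p²⟩ = 50.216.
(Δp)² = 50.216 − (0.0000)² = 50.216.

50.2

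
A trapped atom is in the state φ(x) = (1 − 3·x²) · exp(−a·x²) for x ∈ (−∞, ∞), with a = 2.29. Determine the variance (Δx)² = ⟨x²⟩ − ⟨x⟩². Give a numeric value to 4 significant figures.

Compute ⟨x⟩ and ⟨x²⟩ separately, then (Δx)² = ⟨x²⟩ − ⟨x⟩².
Expand each integrand as polynomial × e^(−2ax²) and use ∫x^(2j)·e^(−2ax²) dx = (2j−1)!!/(4a)^j · √(π/(2a)), odd powers → 0; here √(π/(2a)) = 0.82821.
Normalization: ∫|φ|² dx = 0.55223.
⟨x⟩ = 0.0000 and ⟨x²⟩ = 0.10542.
(Δx)² = 0.10542 − (0.0000)² = 0.10542.

0.1054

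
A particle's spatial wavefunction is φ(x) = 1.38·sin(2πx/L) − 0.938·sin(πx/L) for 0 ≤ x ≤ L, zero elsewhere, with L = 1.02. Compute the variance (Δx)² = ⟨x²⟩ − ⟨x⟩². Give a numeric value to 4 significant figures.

0.03185

Compute ⟨x⟩ and ⟨x²⟩ separately, then (Δx)² = ⟨x²⟩ − ⟨x⟩².
On 0 ≤ x ≤ L (j ≠ l): ∫sin²(jπx/L) dx = L/2, ∫sin(jπx/L)·sin(lπx/L) dx = 0; diagonal moments ∫x·sin²(jπx/L) dx = L²/4, ∫x²·sin²(jπx/L) dx = L³·(1/6 − 1/(4j²π²)); cross terms ∫x·sin(jπx/L)·sin(lπx/L) dx = 0 for j + l even and −4jlL²/(π²(j² − l²)²) for j + l odd, ∫x²·sin(jπx/L)·sin(lπx/L) dx = (−1)^(j+l)·4jlL³/(π²(j² − l²)²); higher powers the same way via product-to-sum and parts.
Normalization: ∫|φ|² dx = 1.4200.
⟨x⟩ = 0.68084 and ⟨x²⟩ = 0.49539.
(Δx)² = 0.49539 − (0.68084)² = 0.031846.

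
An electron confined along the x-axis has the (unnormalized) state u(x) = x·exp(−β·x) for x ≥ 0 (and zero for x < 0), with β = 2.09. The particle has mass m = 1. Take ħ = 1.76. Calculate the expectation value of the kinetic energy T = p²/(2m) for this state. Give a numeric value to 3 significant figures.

T = −(ħ²/2m) d²/dx², so ⟨T⟩ = −(ħ²/2m) ∫ u*·u'' dx / ∫|u|² dx; with m = 1.
Differentiate x·exp(−β·x) with the product rule; every integrand then reduces to terms xʲ·e^(−2βx) on [0, ∞), with ∫₀^∞ xʲ·e^(−2βx) dx = j!/(2β)^(j+1).
State is unnormalized: ∫|u|² dx = 0.027384, and ∫u*·(−ħ²/2m · u'') dx = 0.18526, so ⟨T⟩ = 0.18526 / 0.027384.
⟨T⟩ = 6.7653.

6.77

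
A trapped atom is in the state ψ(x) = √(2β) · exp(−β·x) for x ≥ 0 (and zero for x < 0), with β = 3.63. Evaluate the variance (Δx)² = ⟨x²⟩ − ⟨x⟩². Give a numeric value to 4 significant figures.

Compute ⟨x⟩ and ⟨x²⟩ separately, then (Δx)² = ⟨x²⟩ − ⟨x⟩².
Every integrand reduces to terms xʲ·e^(−2βx) on [0, ∞); use ∫₀^∞ xʲ·e^(−2βx) dx = j!/(2β)^(j+1).
⟨x⟩ = 0.13774 and ⟨x²⟩ = 0.037945.
(Δx)² = 0.037945 − (0.13774)² = 0.018973.

0.01897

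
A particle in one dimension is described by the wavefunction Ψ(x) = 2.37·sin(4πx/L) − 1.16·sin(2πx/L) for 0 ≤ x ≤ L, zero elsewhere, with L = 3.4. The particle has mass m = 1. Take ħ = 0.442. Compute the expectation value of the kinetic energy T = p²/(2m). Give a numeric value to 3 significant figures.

T = −(ħ²/2m) d²/dx², so ⟨T⟩ = −(ħ²/2m) ∫ Ψ*·Ψ'' dx / ∫|Ψ|² dx; with m = 1.
d²/dx² sin(jπx/L) = −(jπ/L)²·sin(jπx/L); on 0 ≤ x ≤ L, ∫sin²(jπx/L) dx = L/2 and ∫sin(jπx/L)·sin(lπx/L) dx = 0 for j ≠ l, so only diagonal terms survive in ∫|Ψ|² and ∫Ψ·Ψ″; ∫Ψ·Ψ′ dx = [Ψ²/2] between the walls = 0.
State is unnormalized: ∫|Ψ|² dx = 11.836, and ∫Ψ*·(−ħ²/2m · Ψ'') dx = 13.505, so ⟨T⟩ = 13.505 / 11.836.
⟨T⟩ = 1.1410.

1.14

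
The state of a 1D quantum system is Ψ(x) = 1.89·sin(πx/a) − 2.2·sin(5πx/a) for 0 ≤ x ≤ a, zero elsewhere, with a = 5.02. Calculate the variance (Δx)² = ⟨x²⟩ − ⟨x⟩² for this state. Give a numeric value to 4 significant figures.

Compute ⟨x⟩ and ⟨x²⟩ separately, then (Δx)² = ⟨x²⟩ − ⟨x⟩².
On 0 ≤ x ≤ a (j ≠ l): ∫sin²(jπx/a) dx = a/2, ∫sin(jπx/a)·sin(lπx/a) dx = 0; diagonal moments ∫x·sin²(jπx/a) dx = a²/4, ∫x²·sin²(jπx/a) dx = a³·(1/6 − 1/(4j²π²)); cross terms ∫x·sin(jπx/a)·sin(lπx/a) dx = 0 for j + l even and −4jla²/(π²(j² − l²)²) for j + l odd, ∫x²·sin(jπx/a)·sin(lπx/a) dx = (−1)^(j+l)·4jla³/(π²(j² − l²)²); higher powers the same way via product-to-sum and parts.
Normalization: ∫|Ψ|² dx = 21.114.
⟨x⟩ = 2.5100 and ⟨x²⟩ = 7.6533.
(Δx)² = 7.6533 − (2.5100)² = 1.3532.

1.353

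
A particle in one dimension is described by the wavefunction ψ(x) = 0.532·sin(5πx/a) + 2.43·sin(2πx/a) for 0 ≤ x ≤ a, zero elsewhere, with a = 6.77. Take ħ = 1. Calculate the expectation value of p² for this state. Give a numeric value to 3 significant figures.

1.07

p² ψ = −ħ² d²ψ/dx²; ⟨p²⟩ = −ħ² ∫ ψ*·ψ'' dx / ∫|ψ|² dx.
d²/dx² sin(jπx/a) = −(jπ/a)²·sin(jπx/a); on 0 ≤ x ≤ a, ∫sin²(jπx/a) dx = a/2 and ∫sin(jπx/a)·sin(lπx/a) dx = 0 for j ≠ l, so only diagonal terms survive in ∫|ψ|² and ∫ψ·ψ″; ∫ψ·ψ′ dx = [ψ²/2] between the walls = 0.
State is unnormalized: ∫|ψ|² dx = 20.946, and ∫ψ*·(−ħ² ψ'') dx = 22.374, so ⟨p²⟩ = 22.374 / 20.946.
⟨p²⟩ = 1.0682.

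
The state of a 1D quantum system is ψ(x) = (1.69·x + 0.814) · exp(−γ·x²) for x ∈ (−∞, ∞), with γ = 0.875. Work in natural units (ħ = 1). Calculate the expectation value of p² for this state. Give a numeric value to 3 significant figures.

p² ψ = −ħ² d²ψ/dx²; ⟨p²⟩ = −ħ² ∫ ψ*·ψ'' dx / ∫|ψ|² dx.
Expand each integrand as polynomial × e^(−2γx²) and use ∫x^(2j)·e^(−2γx²) dx = (2j−1)!!/(4γ)^j · √(π/(2γ)), odd powers → 0; here √(π/(2γ)) = 1.3398. Differentiate with the product rule, d/dx e^(−γx²) = −2γx·e^(−γx²).
State is unnormalized: ∫|ψ|² dx = 1.9811, and ∫ψ*·(−ħ² ψ'') dx = 3.6469, so ⟨p²⟩ = 3.6469 / 1.9811.
⟨p²⟩ = 1.8408.

1.84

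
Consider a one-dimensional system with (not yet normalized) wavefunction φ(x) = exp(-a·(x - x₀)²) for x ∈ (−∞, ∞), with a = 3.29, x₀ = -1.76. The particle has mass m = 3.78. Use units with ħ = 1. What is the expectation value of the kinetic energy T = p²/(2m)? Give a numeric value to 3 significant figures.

0.435

T = −(ħ²/2m) d²/dx², so ⟨T⟩ = −(ħ²/2m) ∫ φ*·φ'' dx / ∫|φ|² dx; with m = 3.78.
Gaussian moments (u = x − x₀): ∫u^(2j)·e^(−2au²) du = (2j−1)!!/(4a)^j · √(π/(2a)), odd powers integrate to 0; here √(π/(2a)) = 0.69097. Derivatives: d/dx e^(−au²) = −2au·e^(−au²), d²/dx² e^(−au²) = (4a²u² − 2a)·e^(−au²).
State is unnormalized: ∫|φ|² dx = 0.69097, and ∫φ*·(−ħ²/2m · φ'') dx = 0.30070, so ⟨T⟩ = 0.30070 / 0.69097.
⟨T⟩ = 0.43519.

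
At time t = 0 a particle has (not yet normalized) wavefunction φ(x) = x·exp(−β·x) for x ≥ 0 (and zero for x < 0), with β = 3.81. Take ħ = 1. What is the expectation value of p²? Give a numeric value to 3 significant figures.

14.5

p² φ = −ħ² d²φ/dx²; ⟨p²⟩ = −ħ² ∫ φ*·φ'' dx / ∫|φ|² dx.
Differentiate x·exp(−β·x) with the product rule; every integrand then reduces to terms xʲ·e^(−2βx) on [0, ∞), with ∫₀^∞ xʲ·e^(−2βx) dx = j!/(2β)^(j+1).
State is unnormalized: ∫|φ|² dx = 0.0045203, and ∫φ*·(−ħ² φ'') dx = 0.065617, so ⟨p²⟩ = 0.065617 / 0.0045203.
⟨p²⟩ = 14.516.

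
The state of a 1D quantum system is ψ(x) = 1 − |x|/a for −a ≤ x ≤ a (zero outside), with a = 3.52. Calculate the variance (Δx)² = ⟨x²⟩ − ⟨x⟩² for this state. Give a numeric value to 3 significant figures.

1.24

Compute ⟨x⟩ and ⟨x²⟩ separately, then (Δx)² = ⟨x²⟩ − ⟨x⟩².
ψ is even, so ∫ over [−a, a] = 2∫₀ᵃ with ψ = 1 − x/a there: ∫₀ᵃ (1 − x/a)² dx = a/3, ∫₀ᵃ x²(1 − x/a)² dx = a³/30, ∫₀ᵃ x⁴(1 − x/a)² dx = a⁵/105.
Normalization: ∫|ψ|² dx = 2.3467.
⟨x⟩ = 0.0000 and ⟨x²⟩ = 1.2390.
(Δx)² = 1.2390 − (0.0000)² = 1.2390.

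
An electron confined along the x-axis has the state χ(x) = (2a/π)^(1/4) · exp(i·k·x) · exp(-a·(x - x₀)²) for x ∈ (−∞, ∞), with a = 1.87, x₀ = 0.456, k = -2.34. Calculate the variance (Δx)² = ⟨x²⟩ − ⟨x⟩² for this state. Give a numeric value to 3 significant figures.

0.134

Compute ⟨x⟩ and ⟨x²⟩ separately, then (Δx)² = ⟨x²⟩ − ⟨x⟩².
Gaussian moments (u = x − x₀): ∫u^(2j)·e^(−2au²) du = (2j−1)!!/(4a)^j · √(π/(2a)), odd powers integrate to 0; here √(π/(2a)) = 0.91651.
⟨x⟩ = 0.45600 and ⟨x²⟩ = 0.34163.
(Δx)² = 0.34163 − (0.45600)² = 0.13369.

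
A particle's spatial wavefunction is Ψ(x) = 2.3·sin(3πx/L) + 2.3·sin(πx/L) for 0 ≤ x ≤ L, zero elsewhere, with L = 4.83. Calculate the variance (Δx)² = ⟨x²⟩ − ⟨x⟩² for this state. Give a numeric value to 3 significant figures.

2.17

Compute ⟨x⟩ and ⟨x²⟩ separately, then (Δx)² = ⟨x²⟩ − ⟨x⟩².
On 0 ≤ x ≤ L (j ≠ l): ∫sin²(jπx/L) dx = L/2, ∫sin(jπx/L)·sin(lπx/L) dx = 0; diagonal moments ∫x·sin²(jπx/L) dx = L²/4, ∫x²·sin²(jπx/L) dx = L³·(1/6 − 1/(4j²π²)); cross terms ∫x·sin(jπx/L)·sin(lπx/L) dx = 0 for j + l even and −4jlL²/(π²(j² − l²)²) for j + l odd, ∫x²·sin(jπx/L)·sin(lπx/L) dx = (−1)^(j+l)·4jlL³/(π²(j² − l²)²); higher powers the same way via product-to-sum and parts.
Normalization: ∫|Ψ|² dx = 25.551.
⟨x⟩ = 2.4150 and ⟨x²⟩ = 8.0061.
(Δx)² = 8.0061 − (2.4150)² = 2.1739.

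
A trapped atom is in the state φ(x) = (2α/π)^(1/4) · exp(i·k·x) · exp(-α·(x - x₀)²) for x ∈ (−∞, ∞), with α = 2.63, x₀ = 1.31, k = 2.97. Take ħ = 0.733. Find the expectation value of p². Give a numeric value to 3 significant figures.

6.15

p² φ = −ħ² d²φ/dx²; ⟨p²⟩ = −ħ² ∫ φ*·φ'' dx.
Gaussian moments (u = x − x₀): ∫u^(2j)·e^(−2αu²) du = (2j−1)!!/(4α)^j · √(π/(2α)), odd powers integrate to 0; here √(π/(2α)) = 0.77283. Derivatives: φ′ = (ik − 2αu)·φ, φ″ = ((ik − 2αu)² − 2α)·φ; the odd-in-u pieces drop out.
⟨p²⟩ = 6.1524.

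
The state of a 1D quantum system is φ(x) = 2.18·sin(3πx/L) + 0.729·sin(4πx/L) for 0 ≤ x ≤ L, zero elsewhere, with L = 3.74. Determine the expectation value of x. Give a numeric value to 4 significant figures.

⟨x⟩ = ∫ x·|φ|² dx / ∫|φ|² dx (integrals over the domain).
On 0 ≤ x ≤ L (j ≠ l): ∫sin²(jπx/L) dx = L/2, ∫sin(jπx/L)·sin(lπx/L) dx = 0; diagonal moments ∫x·sin²(jπx/L) dx = L²/4, ∫x²·sin²(jπx/L) dx = L³·(1/6 − 1/(4j²π²)); cross terms ∫x·sin(jπx/L)·sin(lπx/L) dx = 0 for j + l even and −4jlL²/(π²(j² − l²)²) for j + l odd, ∫x²·sin(jπx/L)·sin(lπx/L) dx = (−1)^(j+l)·4jlL³/(π²(j² − l²)²); higher powers the same way via product-to-sum and parts.
State is unnormalized: ∫|φ|² dx = 9.8808, and ∫φ*·x·φ dx = 14.064, so ⟨x⟩ = 14.064 / 9.8808.
⟨x⟩ = 1.4234.

1.423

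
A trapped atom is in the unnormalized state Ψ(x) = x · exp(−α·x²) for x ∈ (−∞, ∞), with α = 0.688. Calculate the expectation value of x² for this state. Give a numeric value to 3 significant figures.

⟨x²⟩ = ∫ x²·|Ψ|² dx / ∫|Ψ|² dx (integrals over the domain).
Expand each integrand as polynomial × e^(−2αx²) and use ∫x^(2j)·e^(−2αx²) dx = (2j−1)!!/(4α)^j · √(π/(2α)), odd powers → 0; here √(π/(2α)) = 1.5110.
State is unnormalized: ∫|Ψ|² dx = 0.54906, and ∫Ψ*·x²·Ψ dx = 0.59854, so ⟨x²⟩ = 0.59854 / 0.54906.
⟨x²⟩ = 1.0901.

1.09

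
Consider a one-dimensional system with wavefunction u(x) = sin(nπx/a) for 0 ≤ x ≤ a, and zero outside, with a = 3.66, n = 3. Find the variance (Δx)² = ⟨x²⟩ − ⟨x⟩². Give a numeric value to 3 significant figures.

Compute ⟨x⟩ and ⟨x²⟩ separately, then (Δx)² = ⟨x²⟩ − ⟨x⟩².
With sin²θ = (1 − cos2θ)/2 on 0 ≤ x ≤ a: ∫sin²(nπx/a) dx = a/2, ∫x·sin²(nπx/a) dx = a²/4, ∫x²·sin²(nπx/a) dx = a³·(1/6 − 1/(4n²π²)); higher powers xᵏ the same way, integrating xᵏ·cos(2nπx/a) by parts.
Normalization: ∫|u|² dx = 1.8300.
⟨x⟩ = 1.8300 and ⟨x²⟩ = 4.3898.
(Δx)² = 4.3898 − (1.8300)² = 1.0409.

1.04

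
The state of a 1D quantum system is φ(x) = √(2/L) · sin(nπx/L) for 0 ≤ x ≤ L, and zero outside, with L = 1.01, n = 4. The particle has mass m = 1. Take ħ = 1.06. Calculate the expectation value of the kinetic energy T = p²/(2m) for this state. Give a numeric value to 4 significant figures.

T = −(ħ²/2m) d²/dx², so ⟨T⟩ = −(ħ²/2m) ∫ φ*·φ'' dx; with m = 1.
d/dx sin(nπx/L) = (nπ/L)·cos(nπx/L) and d²/dx² sin(nπx/L) = −(nπ/L)²·sin(nπx/L); on 0 ≤ x ≤ L, ∫sin²(nπx/L) dx = L/2 and ∫sin(nπx/L)·cos(nπx/L) dx = 0.
⟨T⟩ = 86.968.

86.97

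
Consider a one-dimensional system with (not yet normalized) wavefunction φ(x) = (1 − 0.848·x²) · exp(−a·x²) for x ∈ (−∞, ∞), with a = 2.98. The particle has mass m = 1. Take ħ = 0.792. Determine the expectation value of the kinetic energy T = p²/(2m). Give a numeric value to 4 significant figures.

1.261

T = −(ħ²/2m) d²/dx², so ⟨T⟩ = −(ħ²/2m) ∫ φ*·φ'' dx / ∫|φ|² dx; with m = 1.
Expand each integrand as polynomial × e^(−2ax²) and use ∫x^(2j)·e^(−2ax²) dx = (2j−1)!!/(4a)^j · √(π/(2a)), odd powers → 0; here √(π/(2a)) = 0.72603. Differentiate with the product rule, d/dx e^(−ax²) = −2ax·e^(−ax²).
State is unnormalized: ∫|φ|² dx = 0.63375, and ∫φ*·(−ħ²/2m · φ'') dx = 0.79915, so ⟨T⟩ = 0.79915 / 0.63375.
⟨T⟩ = 1.2610.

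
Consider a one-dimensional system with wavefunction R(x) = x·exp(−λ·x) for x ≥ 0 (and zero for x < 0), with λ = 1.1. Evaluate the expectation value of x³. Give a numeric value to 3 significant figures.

5.63

⟨x³⟩ = ∫ x³·|R|² dx / ∫|R|² dx (integrals over the domain).
Every integrand reduces to terms xʲ·e^(−2λx) on [0, ∞); use ∫₀^∞ xʲ·e^(−2λx) dx = j!/(2λ)^(j+1).
State is unnormalized: ∫|R|² dx = 0.18783, and ∫R*·x³·R dx = 1.0584, so ⟨x³⟩ = 1.0584 / 0.18783.
⟨x³⟩ = 5.6349.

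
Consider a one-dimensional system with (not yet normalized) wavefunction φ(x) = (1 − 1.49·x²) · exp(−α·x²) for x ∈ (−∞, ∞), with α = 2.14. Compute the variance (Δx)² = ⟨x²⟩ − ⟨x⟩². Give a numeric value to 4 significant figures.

0.06450

Compute ⟨x⟩ and ⟨x²⟩ separately, then (Δx)² = ⟨x²⟩ − ⟨x⟩².
Expand each integrand as polynomial × e^(−2αx²) and use ∫x^(2j)·e^(−2αx²) dx = (2j−1)!!/(4α)^j · √(π/(2α)), odd powers → 0; here √(π/(2α)) = 0.85675.
Normalization: ∫|φ|² dx = 0.63636.
⟨x⟩ = 0.0000 and ⟨x²⟩ = 0.064499.
(Δx)² = 0.064499 − (0.0000)² = 0.064499.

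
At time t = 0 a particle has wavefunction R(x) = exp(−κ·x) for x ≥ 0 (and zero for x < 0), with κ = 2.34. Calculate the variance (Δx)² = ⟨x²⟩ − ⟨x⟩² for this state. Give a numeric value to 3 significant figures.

Compute ⟨x⟩ and ⟨x²⟩ separately, then (Δx)² = ⟨x²⟩ − ⟨x⟩².
Every integrand reduces to terms xʲ·e^(−2κx) on [0, ∞); use ∫₀^∞ xʲ·e^(−2κx) dx = j!/(2κ)^(j+1).
Normalization: ∫|R|² dx = 0.21368.
⟨x⟩ = 0.21368 and ⟨x²⟩ = 0.091314.
(Δx)² = 0.091314 − (0.21368)² = 0.045657.

0.0457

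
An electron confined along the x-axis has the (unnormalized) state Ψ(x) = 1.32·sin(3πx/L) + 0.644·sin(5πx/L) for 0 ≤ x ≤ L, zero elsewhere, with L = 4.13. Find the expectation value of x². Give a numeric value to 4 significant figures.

6.240

⟨x²⟩ = ∫ x²·|Ψ|² dx / ∫|Ψ|² dx (integrals over the domain).
On 0 ≤ x ≤ L (j ≠ l): ∫sin²(jπx/L) dx = L/2, ∫sin(jπx/L)·sin(lπx/L) dx = 0; diagonal moments ∫x·sin²(jπx/L) dx = L²/4, ∫x²·sin²(jπx/L) dx = L³·(1/6 − 1/(4j²π²)); cross terms ∫x·sin(jπx/L)·sin(lπx/L) dx = 0 for j + l even and −4jlL²/(π²(j² − l²)²) for j + l odd, ∫x²·sin(jπx/L)·sin(lπx/L) dx = (−1)^(j+l)·4jlL³/(π²(j² − l²)²); higher powers the same way via product-to-sum and parts.
State is unnormalized: ∫|Ψ|² dx = 4.4545, and ∫Ψ*·x²·Ψ dx = 27.796, so ⟨x²⟩ = 27.796 / 4.4545.
⟨x²⟩ = 6.2399.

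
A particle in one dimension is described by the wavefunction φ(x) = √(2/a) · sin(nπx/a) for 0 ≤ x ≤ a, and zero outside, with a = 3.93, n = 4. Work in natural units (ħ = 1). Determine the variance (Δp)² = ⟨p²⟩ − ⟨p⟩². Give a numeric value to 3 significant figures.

10.2

Compute ⟨p⟩ and ⟨p²⟩ separately; (Δp)² = ⟨p²⟩ − ⟨p⟩².
d/dx sin(nπx/a) = (nπ/a)·cos(nπx/a) and d²/dx² sin(nπx/a) = −(nπ/a)²·sin(nπx/a); on 0 ≤ x ≤ a, ∫sin²(nπx/a) dx = a/2 and ∫sin(nπx/a)·cos(nπx/a) dx = 0.
⟨p⟩ = 0.0000 and ⟨p²⟩ = 10.224.
(Δp)² = 10.224 − (0.0000)² = 10.224.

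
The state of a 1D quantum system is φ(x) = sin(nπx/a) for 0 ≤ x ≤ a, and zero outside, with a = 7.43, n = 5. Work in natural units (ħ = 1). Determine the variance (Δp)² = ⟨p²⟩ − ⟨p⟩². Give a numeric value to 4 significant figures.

Compute ⟨p⟩ and ⟨p²⟩ separately; (Δp)² = ⟨p²⟩ − ⟨p⟩².
d/dx sin(nπx/a) = (nπ/a)·cos(nπx/a) and d²/dx² sin(nπx/a) = −(nπ/a)²·sin(nπx/a); on 0 ≤ x ≤ a, ∫sin²(nπx/a) dx = a/2 and ∫sin(nπx/a)·cos(nπx/a) dx = 0.
Normalization: ∫|φ|² dx = 3.7150.
⟨p⟩ = 0.0000 and ⟨p²⟩ = 4.4695.
(Δp)² = 4.4695 − (0.0000)² = 4.4695.

4.470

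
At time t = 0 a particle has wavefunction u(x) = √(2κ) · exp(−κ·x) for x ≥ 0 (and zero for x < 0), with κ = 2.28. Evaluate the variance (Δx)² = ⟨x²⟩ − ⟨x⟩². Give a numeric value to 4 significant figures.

Compute ⟨x⟩ and ⟨x²⟩ separately, then (Δx)² = ⟨x²⟩ − ⟨x⟩².
Every integrand reduces to terms xʲ·e^(−2κx) on [0, ∞); use ∫₀^∞ xʲ·e^(−2κx) dx = j!/(2κ)^(j+1).
⟨x⟩ = 0.21930 and ⟨x²⟩ = 0.096183.
(Δx)² = 0.096183 − (0.21930)² = 0.048092.

0.04809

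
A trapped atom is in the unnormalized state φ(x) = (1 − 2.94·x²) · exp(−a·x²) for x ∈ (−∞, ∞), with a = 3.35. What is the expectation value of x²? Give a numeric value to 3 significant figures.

0.0429

⟨x²⟩ = ∫ x²·|φ|² dx / ∫|φ|² dx (integrals over the domain).
Expand each integrand as polynomial × e^(−2ax²) and use ∫x^(2j)·e^(−2ax²) dx = (2j−1)!!/(4a)^j · √(π/(2a)), odd powers → 0; here √(π/(2a)) = 0.68476.
State is unnormalized: ∫|φ|² dx = 0.48317, and ∫φ*·x²·φ dx = 0.020729, so ⟨x²⟩ = 0.020729 / 0.48317.
⟨x²⟩ = 0.042902.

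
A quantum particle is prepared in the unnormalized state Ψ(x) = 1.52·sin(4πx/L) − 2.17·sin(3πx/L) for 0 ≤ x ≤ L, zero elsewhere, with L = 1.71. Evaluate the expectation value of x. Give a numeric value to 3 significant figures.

1.17

⟨x⟩ = ∫ x·|Ψ|² dx / ∫|Ψ|² dx (integrals over the domain).
On 0 ≤ x ≤ L (j ≠ l): ∫sin²(jπx/L) dx = L/2, ∫sin(jπx/L)·sin(lπx/L) dx = 0; diagonal moments ∫x·sin²(jπx/L) dx = L²/4, ∫x²·sin²(jπx/L) dx = L³·(1/6 − 1/(4j²π²)); cross terms ∫x·sin(jπx/L)·sin(lπx/L) dx = 0 for j + l even and −4jlL²/(π²(j² − l²)²) for j + l odd, ∫x²·sin(jπx/L)·sin(lπx/L) dx = (−1)^(j+l)·4jlL³/(π²(j² − l²)²); higher powers the same way via product-to-sum and parts.
State is unnormalized: ∫|Ψ|² dx = 6.0015, and ∫Ψ*·x·Ψ dx = 7.0459, so ⟨x⟩ = 7.0459 / 6.0015.
⟨x⟩ = 1.1740.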